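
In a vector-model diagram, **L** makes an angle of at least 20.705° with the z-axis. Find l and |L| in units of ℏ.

At minimum angle, m_l = l, so cos θ = l/√(l(l+1)); cos²θ = l/(l+1) = 0.8750.
l = cos²θ/sin²θ ≈ 7.
Then |L| = ℏ√(7·8) = 2√14 ℏ.

l = 7, |L| = 2√14 ℏ ≈ 7.483ℏ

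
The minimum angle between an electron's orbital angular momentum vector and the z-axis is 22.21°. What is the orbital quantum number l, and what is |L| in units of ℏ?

At minimum angle, m_l = l, so cos θ = l/√(l(l+1)); cos²θ = l/(l+1) = 0.8571.
Solving: l = 6.
Then |L| = ℏ√(6·7) = √42 ℏ.

l = 6, |L| = √42 ℏ ≈ 6.481ℏ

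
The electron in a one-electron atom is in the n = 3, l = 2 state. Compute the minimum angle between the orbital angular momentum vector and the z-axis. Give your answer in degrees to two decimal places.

|L| = ℏ√(l(l+1)) = √6 ℏ.
The smallest angle corresponds to the largest L_z, i.e. m_l = l = 2, giving L_z = 2ℏ.
cos θ_min = 2/√6, so θ_min ≈ 35.26°.

θ_min ≈ 35.26°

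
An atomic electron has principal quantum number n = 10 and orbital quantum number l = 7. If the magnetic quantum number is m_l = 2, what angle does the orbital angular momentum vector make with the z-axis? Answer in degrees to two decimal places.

|L| = ℏ√(l(l+1)) = 2√14 ℏ.
L_z = m_l ℏ = 2ℏ.
cos θ = L_z/|L| = 2/√56, so θ ≈ 74.50°.

θ ≈ 74.50°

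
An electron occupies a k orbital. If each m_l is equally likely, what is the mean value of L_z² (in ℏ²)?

The letter k corresponds to l = 7.
m_l runs from −7 to 7, i.e. {-7, -6, -5, -4, -3, -2, -1, 0, 1, 2, 3, 4, 5, 6, 7}.
⟨L_z²⟩ = ℏ²·(Σ m_l²)/(2l+1) = ℏ²·280/15 = 18.67ℏ².

⟨L_z²⟩ = 18.67 ℏ²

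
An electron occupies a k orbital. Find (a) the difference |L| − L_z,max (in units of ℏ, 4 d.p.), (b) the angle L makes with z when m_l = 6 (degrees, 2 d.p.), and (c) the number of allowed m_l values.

|L|−L_z,max ≈ 0.4833ℏ; θ(m_l=6) ≈ 36.70°; 15 values

For a k orbital, l = 7.
|L| − L_z,max = (2√14 − 7)ℏ ≈ 0.4833ℏ.
For m_l = 6: cos θ = 6/√56, θ ≈ 36.70°.
There are 2l+1 = 15 values of m_l.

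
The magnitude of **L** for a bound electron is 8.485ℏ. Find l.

|L| = ℏ√(l(l+1)), so l(l+1) = 72.
l² + l − 72 = 0 ⇒ l = 8.

l = 8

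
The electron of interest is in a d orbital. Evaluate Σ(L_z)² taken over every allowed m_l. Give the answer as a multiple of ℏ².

A d state has l = 2.
m_l ∈ {-2, -1, 0, 1, 2}.
Σ m_l² = 2·(1 + 4) = 10.

Σ(L_z)² = 10 ℏ²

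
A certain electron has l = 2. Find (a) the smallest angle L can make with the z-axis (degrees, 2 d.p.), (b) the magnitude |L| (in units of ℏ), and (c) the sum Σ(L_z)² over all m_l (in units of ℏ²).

θ_min ≈ 35.26°; |L| = √6 ℏ ≈ 2.449ℏ; Σ(L_z)² = 10 ℏ²

cos θ_min = 2/√6, so θ_min ≈ 35.26°.
|L| = ℏ√(2·3) = √6 ℏ ≈ 2.449ℏ.
Σ m_l² = 10, so Σ(L_z)² = 10 ℏ².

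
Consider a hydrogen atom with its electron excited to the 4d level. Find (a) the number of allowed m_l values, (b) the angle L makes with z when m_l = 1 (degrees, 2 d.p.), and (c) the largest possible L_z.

5 values; θ(m_l=1) ≈ 65.91°; L_z,max = 2ℏ

The 4d level has l = 2.
There are 2l+1 = 5 values of m_l.
For m_l = 1: cos θ = 1/√6, θ ≈ 65.91°.
L_z,max = lℏ = 2ℏ.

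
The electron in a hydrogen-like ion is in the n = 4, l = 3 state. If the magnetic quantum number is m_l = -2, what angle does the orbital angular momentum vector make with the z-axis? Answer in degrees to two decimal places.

|L| = √(l(l+1)) ℏ = 2√3 ℏ.
L_z = m_l ℏ = −2ℏ.
cos θ = L_z/|L| = -2/√12, so θ ≈ 125.26°.

θ ≈ 125.26°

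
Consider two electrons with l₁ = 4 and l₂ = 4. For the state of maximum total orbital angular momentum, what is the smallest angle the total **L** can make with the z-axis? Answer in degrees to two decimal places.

L runs from |4 − 4| = 0 to 4 + 4 = 8.
Allowed values: L = 0, 1, 2, 3, 4, 5, 6, 7, 8.
The maximum is L = 8, with |L_tot| = ℏ√(8·9) = 6√2 ℏ.
The minimum angle with z is arccos(8/√72) ≈ 19.47°.

θ_min ≈ 19.47°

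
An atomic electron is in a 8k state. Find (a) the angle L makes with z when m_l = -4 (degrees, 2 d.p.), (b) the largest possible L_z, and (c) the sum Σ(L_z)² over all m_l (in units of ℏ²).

θ(m_l=-4) ≈ 122.31°; L_z,max = 7ℏ; Σ(L_z)² = 280 ℏ²

The 8k subshell has l = 7.
For m_l = -4: cos θ = -4/√56, θ ≈ 122.31°.
L_z,max = lℏ = 7ℏ.
Σ m_l² = 280, so Σ(L_z)² = 280 ℏ².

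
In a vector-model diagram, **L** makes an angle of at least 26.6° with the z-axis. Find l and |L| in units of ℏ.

cos θ_min = l/√(l(l+1)) = √(l/(l+1)), so l/(l+1) = cos²(26.6°) = 0.7995.
Solving: l = 4.
Then |L| = ℏ√(4·5) = 2√5 ℏ.

l = 4, |L| = 2√5 ℏ ≈ 4.472ℏ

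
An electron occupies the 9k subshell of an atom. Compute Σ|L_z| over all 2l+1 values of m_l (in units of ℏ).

For 9k, l = 7.
m_l runs from −7 to 7, i.e. {-7, -6, -5, -4, -3, -2, -1, 0, 1, 2, 3, 4, 5, 6, 7}.
Σ|m_l| = 2(1+2+…+7) = 56.

Σ|L_z| = 56 ℏ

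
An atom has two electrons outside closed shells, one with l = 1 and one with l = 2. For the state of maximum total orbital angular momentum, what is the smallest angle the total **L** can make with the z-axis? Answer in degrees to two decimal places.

L runs from |1 − 2| = 1 to 1 + 2 = 3.
Allowed values: L = 1, 2, 3.
The maximum is L = 3, with |L_tot| = ℏ√(3·4) = 2√3 ℏ.
The minimum angle with z is arccos(3/√12) ≈ 30.00°.

θ_min ≈ 30.00°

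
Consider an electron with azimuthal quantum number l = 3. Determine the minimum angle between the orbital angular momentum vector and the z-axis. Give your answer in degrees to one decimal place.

θ_min ≈ 30.0°

|L| = ℏ√(l(l+1)) = 2√3 ℏ.
The smallest angle corresponds to the largest L_z, i.e. m_l = l = 3, giving L_z = 3ℏ.
cos θ_min = 3/√12, so θ_min ≈ 30.0°.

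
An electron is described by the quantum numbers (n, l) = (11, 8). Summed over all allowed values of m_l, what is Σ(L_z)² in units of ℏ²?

The allowed m_l values are -8, -7, -6, -5, -4, -3, -2, -1, 0, 1, 2, 3, 4, 5, 6, 7, 8.
Σ m_l² = l(l+1)(2l+1)/3 = 8·9·17/3 = 408.

Σ(L_z)² = 408 ℏ²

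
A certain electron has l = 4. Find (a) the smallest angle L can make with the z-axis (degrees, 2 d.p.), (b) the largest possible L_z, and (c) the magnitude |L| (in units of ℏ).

θ_min ≈ 26.57°; L_z,max = 4ℏ; |L| = 2√5 ℏ ≈ 4.472ℏ

cos θ_min = 4/√20, so θ_min ≈ 26.57°.
L_z,max = lℏ = 4ℏ.
|L| = ℏ√(4·5) = 2√5 ℏ ≈ 4.472ℏ.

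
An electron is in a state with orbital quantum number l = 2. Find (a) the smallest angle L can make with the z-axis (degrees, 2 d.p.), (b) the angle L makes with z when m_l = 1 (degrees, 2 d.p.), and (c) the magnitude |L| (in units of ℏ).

θ_min ≈ 35.26°; θ(m_l=1) ≈ 65.91°; |L| = √6 ℏ ≈ 2.449ℏ

cos θ_min = 2/√6, so θ_min ≈ 35.26°.
For m_l = 1: cos θ = 1/√6, θ ≈ 65.91°.
|L| = ℏ√(2·3) = √6 ℏ ≈ 2.449ℏ.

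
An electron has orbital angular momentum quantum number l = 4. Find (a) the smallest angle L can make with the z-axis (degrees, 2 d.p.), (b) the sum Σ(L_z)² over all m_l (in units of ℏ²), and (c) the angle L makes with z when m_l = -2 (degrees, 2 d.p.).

θ_min ≈ 26.57°; Σ(L_z)² = 60 ℏ²; θ(m_l=-2) ≈ 116.57°

cos θ_min = 4/√20, so θ_min ≈ 26.57°.
Σ m_l² = 60, so Σ(L_z)² = 60 ℏ².
For m_l = -2: cos θ = -2/√20, θ ≈ 116.57°.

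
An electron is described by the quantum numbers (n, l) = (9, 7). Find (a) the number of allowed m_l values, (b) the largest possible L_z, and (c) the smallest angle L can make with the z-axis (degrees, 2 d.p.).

15 values; L_z,max = 7ℏ; θ_min ≈ 20.70°

There are 2l+1 = 15 values of m_l.
L_z,max = lℏ = 7ℏ.
cos θ_min = 7/√56, so θ_min ≈ 20.70°.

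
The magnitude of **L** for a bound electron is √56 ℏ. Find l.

Since |L|² = l(l+1)ℏ², l(l+1) = 56.
The positive root is l = 7.

l = 7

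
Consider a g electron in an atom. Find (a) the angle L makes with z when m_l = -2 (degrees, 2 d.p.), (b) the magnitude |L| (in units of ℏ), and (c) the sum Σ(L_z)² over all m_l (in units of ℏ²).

θ(m_l=-2) ≈ 116.57°; |L| = 2√5 ℏ ≈ 4.472ℏ; Σ(L_z)² = 60 ℏ²

The letter g corresponds to l = 4.
For m_l = -2: cos θ = -2/√20, θ ≈ 116.57°.
|L| = ℏ√(4·5) = 2√5 ℏ ≈ 4.472ℏ.
Σ m_l² = 60, so Σ(L_z)² = 60 ℏ².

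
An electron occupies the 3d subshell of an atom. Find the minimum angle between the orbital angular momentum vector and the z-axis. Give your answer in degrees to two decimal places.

θ_min ≈ 35.26°

For 3d, l = 2.
|L|² = l(l+1)ℏ² = 6ℏ², so |L| = √6 ℏ.
The smallest angle corresponds to the largest L_z, i.e. m_l = l = 2, giving L_z = 2ℏ.
cos θ_min = 2/√6, so θ_min ≈ 35.26°.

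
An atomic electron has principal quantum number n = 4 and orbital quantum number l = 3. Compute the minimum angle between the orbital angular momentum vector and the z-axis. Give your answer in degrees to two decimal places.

θ_min ≈ 30.00°

|L| = ℏ√(l(l+1)) = 2√3 ℏ.
The smallest angle corresponds to the largest L_z, i.e. m_l = l = 3, giving L_z = 3ℏ.
cos θ_min = 3/√12, so θ_min ≈ 30.00°.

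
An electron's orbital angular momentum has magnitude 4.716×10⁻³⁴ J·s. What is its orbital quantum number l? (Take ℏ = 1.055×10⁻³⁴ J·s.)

l = 4

In units of ℏ, |L| ≈ 4.470.
l(l+1) ≈ 4.470² ≈ 19.98, so l = 4.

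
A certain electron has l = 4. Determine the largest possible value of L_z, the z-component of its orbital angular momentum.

L_z = m_l ℏ with m_l ∈ {−4, …, 4}; the maximum is m_l = 4.

L_z,max = 4ℏ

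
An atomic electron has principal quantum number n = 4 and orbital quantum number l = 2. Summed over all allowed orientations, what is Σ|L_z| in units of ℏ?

The allowed m_l values are -2, -1, 0, 1, 2.
Σ|m_l| = 2·2(2+1)/2 = 6.

Σ|L_z| = 6 ℏ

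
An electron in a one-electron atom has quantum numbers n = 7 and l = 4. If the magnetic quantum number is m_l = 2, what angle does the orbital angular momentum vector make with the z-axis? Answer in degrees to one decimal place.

|L|² = l(l+1)ℏ² = 20ℏ², so |L| = 2√5 ℏ.
L_z = m_l ℏ = 2ℏ.
cos θ = L_z/|L| = 2/√20, so θ ≈ 63.4°.

θ ≈ 63.4°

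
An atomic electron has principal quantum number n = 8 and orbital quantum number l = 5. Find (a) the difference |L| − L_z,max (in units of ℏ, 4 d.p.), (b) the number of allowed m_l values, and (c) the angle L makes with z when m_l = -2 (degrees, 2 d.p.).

|L|−L_z,max ≈ 0.4772ℏ; 11 values; θ(m_l=-2) ≈ 111.42°

|L| − L_z,max = (√30 − 5)ℏ ≈ 0.4772ℏ.
There are 2l+1 = 11 values of m_l.
For m_l = -2: cos θ = -2/√30, θ ≈ 111.42°.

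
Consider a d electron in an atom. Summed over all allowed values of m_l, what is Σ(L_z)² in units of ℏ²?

A d state has l = 2.
m_l runs from −2 to 2, i.e. {-2, -1, 0, 1, 2}.
Σ m_l² = 2·(1 + 4) = 10.

Σ(L_z)² = 10 ℏ²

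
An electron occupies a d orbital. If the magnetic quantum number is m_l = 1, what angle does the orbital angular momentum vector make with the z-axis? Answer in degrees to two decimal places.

θ ≈ 65.91°

For a d orbital, l = 2.
|L| = ℏ√(l(l+1)) = √6 ℏ.
L_z = m_l ℏ = 1ℏ.
cos θ = L_z/|L| = 1/√6, so θ ≈ 65.91°.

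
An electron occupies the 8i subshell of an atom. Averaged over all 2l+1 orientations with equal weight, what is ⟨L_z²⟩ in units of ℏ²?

The 8i subshell has l = 6.
m_l ∈ {-6, -5, -4, -3, -2, -1, 0, 1, 2, 3, 4, 5, 6}.
⟨L_z²⟩ = ℏ²·(Σ m_l²)/(2l+1) = ℏ²·182/13 = 14ℏ².

⟨L_z²⟩ = 14 ℏ²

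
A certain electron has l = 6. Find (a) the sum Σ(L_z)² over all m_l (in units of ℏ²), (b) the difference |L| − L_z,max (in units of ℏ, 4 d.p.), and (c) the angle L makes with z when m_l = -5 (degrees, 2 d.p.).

Σ(L_z)² = 182 ℏ²; |L|−L_z,max ≈ 0.4807ℏ; θ(m_l=-5) ≈ 140.49°

Σ m_l² = 182, so Σ(L_z)² = 182 ℏ².
|L| − L_z,max = (√42 − 6)ℏ ≈ 0.4807ℏ.
For m_l = -5: cos θ = -5/√42, θ ≈ 140.49°.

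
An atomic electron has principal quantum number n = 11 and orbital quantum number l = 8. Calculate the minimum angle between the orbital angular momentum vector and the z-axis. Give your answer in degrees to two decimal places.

θ_min ≈ 19.47°

|L|² = l(l+1)ℏ² = 72ℏ², so |L| = 6√2 ℏ.
The smallest angle corresponds to the largest L_z, i.e. m_l = l = 8, giving L_z = 8ℏ.
cos θ_min = 8/√72, so θ_min ≈ 19.47°.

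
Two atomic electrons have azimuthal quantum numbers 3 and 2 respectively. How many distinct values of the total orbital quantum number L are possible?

5

Angular momentum addition gives L = |l₁ − l₂|, …, l₁ + l₂.
Allowed values: L = 1, 2, 3, 4, 5.
That is 5 values.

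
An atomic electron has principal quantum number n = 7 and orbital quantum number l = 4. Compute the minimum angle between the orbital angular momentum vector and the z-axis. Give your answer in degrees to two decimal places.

|L| = ℏ√(l(l+1)) = 2√5 ℏ.
The smallest angle corresponds to the largest L_z, i.e. m_l = l = 4, giving L_z = 4ℏ.
cos θ_min = 4/√20, so θ_min ≈ 26.57°.

θ_min ≈ 26.57°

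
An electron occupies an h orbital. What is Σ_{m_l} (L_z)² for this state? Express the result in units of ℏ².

For an h orbital, l = 5.
The allowed m_l values are -5, -4, -3, -2, -1, 0, 1, 2, 3, 4, 5.
Σ m_l² = 2·(1 + 4 + 9 + 16 + 25) = 110.

Σ(L_z)² = 110 ℏ²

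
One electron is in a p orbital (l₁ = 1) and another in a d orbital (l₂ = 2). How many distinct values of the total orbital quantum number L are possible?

Angular momentum addition gives L = |l₁ − l₂|, …, l₁ + l₂.
So L can be 1, 2, 3.
That is 3 values.

3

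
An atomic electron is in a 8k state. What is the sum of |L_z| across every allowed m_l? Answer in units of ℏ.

Σ|L_z| = 56 ℏ

The 8k subshell has l = 7.
The allowed m_l values are -7, -6, -5, -4, -3, -2, -1, 0, 1, 2, 3, 4, 5, 6, 7.
Σ|m_l| = 2·7(7+1)/2 = 56.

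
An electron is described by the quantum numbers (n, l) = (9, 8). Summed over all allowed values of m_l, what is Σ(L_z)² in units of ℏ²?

m_l ∈ {-8, -7, -6, -5, -4, -3, -2, -1, 0, 1, 2, 3, 4, 5, 6, 7, 8}.
Σ m_l² = 2·(1 + 4 + 9 + 16 + 25 + 36 + 49 + 64) = 408.

Σ(L_z)² = 408 ℏ²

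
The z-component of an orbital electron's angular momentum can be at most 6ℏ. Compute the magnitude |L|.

|L| = √42 ℏ ≈ 6.481ℏ

The maximum L_z equals lℏ, giving l = 6.
|L| = ℏ√(l(l+1)) = √42 ℏ.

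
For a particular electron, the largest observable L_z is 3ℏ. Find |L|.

The maximum L_z equals lℏ, giving l = 3.
Then |L| = ℏ√(3·4) = 2√3 ℏ.

|L| = 2√3 ℏ ≈ 3.464ℏ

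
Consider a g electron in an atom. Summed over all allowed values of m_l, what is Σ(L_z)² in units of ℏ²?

Σ(L_z)² = 60 ℏ²

The letter g corresponds to l = 4.
m_l runs from −4 to 4, i.e. {-4, -3, -2, -1, 0, 1, 2, 3, 4}.
Σ m_l² = 2·(1 + 4 + 9 + 16) = 60.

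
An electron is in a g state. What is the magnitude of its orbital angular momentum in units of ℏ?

|L| = 2√5 ℏ ≈ 4.472ℏ

The letter g corresponds to l = 4.
|L| = ℏ√(l(l+1)) = ℏ√(4·5) = 2√5 ℏ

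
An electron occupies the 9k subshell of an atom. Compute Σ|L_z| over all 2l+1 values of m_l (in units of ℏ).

Σ|L_z| = 56 ℏ

The 9k subshell has l = 7.
m_l ∈ {-7, -6, -5, -4, -3, -2, -1, 0, 1, 2, 3, 4, 5, 6, 7}.
Σ|m_l| = 2(1+2+…+7) = 56.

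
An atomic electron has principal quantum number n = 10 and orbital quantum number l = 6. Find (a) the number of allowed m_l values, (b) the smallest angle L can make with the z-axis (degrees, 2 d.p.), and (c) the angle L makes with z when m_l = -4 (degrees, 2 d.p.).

13 values; θ_min ≈ 22.21°; θ(m_l=-4) ≈ 128.11°

There are 2l+1 = 13 values of m_l.
cos θ_min = 6/√42, so θ_min ≈ 22.21°.
For m_l = -4: cos θ = -4/√42, θ ≈ 128.11°.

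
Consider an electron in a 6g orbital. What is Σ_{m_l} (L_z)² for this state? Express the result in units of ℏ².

Σ(L_z)² = 60 ℏ²

For 6g, l = 4.
m_l ∈ {-4, -3, -2, -1, 0, 1, 2, 3, 4}.
Σ m_l² = l(l+1)(2l+1)/3 = 4·5·9/3 = 60.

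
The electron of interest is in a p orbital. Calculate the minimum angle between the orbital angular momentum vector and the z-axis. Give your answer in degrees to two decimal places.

θ_min ≈ 45.00°

For a p orbital, l = 1.
|L| = ℏ√(l(l+1)) = √2 ℏ.
The smallest angle corresponds to the largest L_z, i.e. m_l = l = 1, giving L_z = 1ℏ.
cos θ_min = 1/√2, so θ_min ≈ 45.00°.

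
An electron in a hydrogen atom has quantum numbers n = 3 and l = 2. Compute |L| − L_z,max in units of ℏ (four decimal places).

|L| = √6 ℏ ≈ 2.4495ℏ, while L_z,max = lℏ = 2ℏ.
The difference is (√6 − 2)ℏ ≈ 0.4495ℏ.

|L| − L_z,max ≈ 0.4495ℏ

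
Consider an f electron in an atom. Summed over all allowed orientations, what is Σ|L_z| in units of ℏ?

For an f orbital, l = 3.
m_l runs from −3 to 3, i.e. {-3, -2, -1, 0, 1, 2, 3}.
Σ|m_l| = l(l+1) = 12.

Σ|L_z| = 12 ℏ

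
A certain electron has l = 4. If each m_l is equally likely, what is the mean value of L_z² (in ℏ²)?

⟨L_z²⟩ = 6.667 ℏ²

The allowed m_l values are -4, -3, -2, -1, 0, 1, 2, 3, 4.
⟨L_z²⟩ = ℏ²·l(l+1)/3 = 6.667ℏ².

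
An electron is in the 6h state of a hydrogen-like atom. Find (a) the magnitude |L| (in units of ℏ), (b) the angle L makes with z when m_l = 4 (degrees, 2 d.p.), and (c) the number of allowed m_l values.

|L| = √30 ℏ ≈ 5.477ℏ; θ(m_l=4) ≈ 43.09°; 11 values

For 6h, l = 5.
|L| = ℏ√(5·6) = √30 ℏ ≈ 5.477ℏ.
For m_l = 4: cos θ = 4/√30, θ ≈ 43.09°.
There are 2l+1 = 11 values of m_l.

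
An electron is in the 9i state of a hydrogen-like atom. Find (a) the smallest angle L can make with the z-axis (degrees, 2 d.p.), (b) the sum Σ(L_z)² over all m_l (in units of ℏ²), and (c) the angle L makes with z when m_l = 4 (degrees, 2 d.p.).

θ_min ≈ 22.21°; Σ(L_z)² = 182 ℏ²; θ(m_l=4) ≈ 51.89°

The 9i subshell has l = 6.
cos θ_min = 6/√42, so θ_min ≈ 22.21°.
Σ m_l² = 182, so Σ(L_z)² = 182 ℏ².
For m_l = 4: cos θ = 4/√42, θ ≈ 51.89°.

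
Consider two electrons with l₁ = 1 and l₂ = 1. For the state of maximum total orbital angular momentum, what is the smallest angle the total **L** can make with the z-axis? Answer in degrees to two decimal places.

The total orbital quantum number L ranges from |l₁ − l₂| to l₁ + l₂ in integer steps.
L ∈ {0, 1, 2}.
The maximum is L = 2, with |L_tot| = ℏ√(2·3) = √6 ℏ.
The minimum angle with z is arccos(2/√6) ≈ 35.26°.

θ_min ≈ 35.26°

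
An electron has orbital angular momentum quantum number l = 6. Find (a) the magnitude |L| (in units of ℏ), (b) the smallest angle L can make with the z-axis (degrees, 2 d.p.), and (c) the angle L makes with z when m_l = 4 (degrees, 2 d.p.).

|L| = √42 ℏ ≈ 6.481ℏ; θ_min ≈ 22.21°; θ(m_l=4) ≈ 51.89°

|L| = ℏ√(6·7) = √42 ℏ ≈ 6.481ℏ.
cos θ_min = 6/√42, so θ_min ≈ 22.21°.
For m_l = 4: cos θ = 4/√42, θ ≈ 51.89°.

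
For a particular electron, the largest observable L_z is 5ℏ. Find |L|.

The maximum L_z equals lℏ, giving l = 5.
|L| = ℏ√(l(l+1)) = √30 ℏ.

|L| = √30 ℏ ≈ 5.477ℏ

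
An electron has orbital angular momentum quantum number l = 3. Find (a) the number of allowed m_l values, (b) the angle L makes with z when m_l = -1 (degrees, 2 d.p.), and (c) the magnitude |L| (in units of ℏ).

7 values; θ(m_l=-1) ≈ 106.78°; |L| = 2√3 ℏ ≈ 3.464ℏ

There are 2l+1 = 7 values of m_l.
For m_l = -1: cos θ = -1/√12, θ ≈ 106.78°.
|L| = ℏ√(3·4) = 2√3 ℏ ≈ 3.464ℏ.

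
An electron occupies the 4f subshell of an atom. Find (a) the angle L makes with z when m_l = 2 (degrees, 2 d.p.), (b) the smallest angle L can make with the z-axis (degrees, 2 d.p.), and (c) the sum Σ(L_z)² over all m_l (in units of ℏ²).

θ(m_l=2) ≈ 54.74°; θ_min ≈ 30.00°; Σ(L_z)² = 28 ℏ²

4f means n = 4, l = 3.
For m_l = 2: cos θ = 2/√12, θ ≈ 54.74°.
cos θ_min = 3/√12, so θ_min ≈ 30.00°.
Σ m_l² = 28, so Σ(L_z)² = 28 ℏ².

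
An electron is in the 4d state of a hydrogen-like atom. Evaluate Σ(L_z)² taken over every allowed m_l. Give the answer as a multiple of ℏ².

Σ(L_z)² = 10 ℏ²

4d means n = 4, l = 2.
m_l runs from −2 to 2, i.e. {-2, -1, 0, 1, 2}.
Σ m_l² = l(l+1)(2l+1)/3 = 2·3·5/3 = 10.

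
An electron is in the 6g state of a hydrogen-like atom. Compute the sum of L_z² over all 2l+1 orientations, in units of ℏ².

The 6g subshell has l = 4.
The allowed m_l values are -4, -3, -2, -1, 0, 1, 2, 3, 4.
Σ m_l² = 2·(1 + 4 + 9 + 16) = 60.

Σ(L_z)² = 60 ℏ²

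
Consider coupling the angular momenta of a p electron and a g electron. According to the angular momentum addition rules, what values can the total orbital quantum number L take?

L runs from |1 − 4| = 3 to 1 + 4 = 5.
Allowed values: L = 3, 4, 5.

L = 3, 4, 5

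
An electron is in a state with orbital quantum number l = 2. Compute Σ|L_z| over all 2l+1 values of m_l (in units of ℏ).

Σ|L_z| = 6 ℏ

The allowed m_l values are -2, -1, 0, 1, 2.
Σ|m_l| = 2(1+2+…+2) = 6.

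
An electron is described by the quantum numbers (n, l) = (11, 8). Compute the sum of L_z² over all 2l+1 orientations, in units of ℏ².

Σ(L_z)² = 408 ℏ²

m_l ∈ {-8, -7, -6, -5, -4, -3, -2, -1, 0, 1, 2, 3, 4, 5, 6, 7, 8}.
Σ m_l² = 2·(1 + 4 + 9 + 16 + 25 + 36 + 49 + 64) = 408.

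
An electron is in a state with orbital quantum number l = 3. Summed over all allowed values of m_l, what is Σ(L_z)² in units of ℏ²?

Σ(L_z)² = 28 ℏ²

m_l ∈ {-3, -2, -1, 0, 1, 2, 3}.
Σ m_l² = 2·(1 + 4 + 9) = 28.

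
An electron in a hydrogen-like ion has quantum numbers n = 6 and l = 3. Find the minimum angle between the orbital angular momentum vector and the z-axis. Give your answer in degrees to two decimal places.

θ_min ≈ 30.00°

|L| = ℏ√(l(l+1)) = 2√3 ℏ.
The smallest angle corresponds to the largest L_z, i.e. m_l = l = 3, giving L_z = 3ℏ.
cos θ_min = 3/√12, so θ_min ≈ 30.00°.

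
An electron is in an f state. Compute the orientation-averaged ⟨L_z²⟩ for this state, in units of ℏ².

For an f orbital, l = 3.
The allowed m_l values are -3, -2, -1, 0, 1, 2, 3.
⟨L_z²⟩ = ℏ²·l(l+1)/3 = 4ℏ².

⟨L_z²⟩ = 4 ℏ²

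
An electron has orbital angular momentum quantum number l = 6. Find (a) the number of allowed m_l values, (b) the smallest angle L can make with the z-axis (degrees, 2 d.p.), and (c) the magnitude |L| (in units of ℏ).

There are 2l+1 = 13 values of m_l.
cos θ_min = 6/√42, so θ_min ≈ 22.21°.
|L| = ℏ√(6·7) = √42 ℏ ≈ 6.481ℏ.

13 values; θ_min ≈ 22.21°; |L| = √42 ℏ ≈ 6.481ℏ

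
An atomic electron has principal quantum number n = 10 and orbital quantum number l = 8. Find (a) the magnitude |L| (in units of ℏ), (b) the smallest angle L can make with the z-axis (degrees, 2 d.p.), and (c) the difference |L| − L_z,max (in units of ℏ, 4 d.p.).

|L| = ℏ√(8·9) = 6√2 ℏ ≈ 8.485ℏ.
cos θ_min = 8/√72, so θ_min ≈ 19.47°.
|L| − L_z,max = (6√2 − 8)ℏ ≈ 0.4853ℏ.

|L| = 6√2 ℏ ≈ 8.485ℏ; θ_min ≈ 19.47°; |L|−L_z,max ≈ 0.4853ℏ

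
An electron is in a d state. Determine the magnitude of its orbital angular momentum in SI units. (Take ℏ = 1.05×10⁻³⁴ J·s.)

The letter d corresponds to l = 2.
|L| = ℏ√(l(l+1)) = ℏ√(2·3) = √6 ℏ
Numerically, |L| = 2.449 × (1.05×10⁻³⁴ J·s) = 2.57×10⁻³⁴ J·s.

|L| = 2.57×10⁻³⁴ J·s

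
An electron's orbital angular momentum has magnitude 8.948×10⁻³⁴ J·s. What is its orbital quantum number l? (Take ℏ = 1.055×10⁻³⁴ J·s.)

l = 8

Dividing by ℏ: |L|/ℏ ≈ 8.482.
l(l+1) ≈ 8.482² ≈ 71.94, so l = 8.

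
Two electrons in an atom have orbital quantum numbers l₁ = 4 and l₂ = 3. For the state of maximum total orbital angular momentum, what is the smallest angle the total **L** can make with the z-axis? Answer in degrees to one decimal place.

θ_min ≈ 20.7°

Angular momentum addition gives L = |l₁ − l₂|, …, l₁ + l₂.
Allowed values: L = 1, 2, 3, 4, 5, 6, 7.
The maximum is L = 7, with |L_tot| = ℏ√(7·8) = 2√14 ℏ.
The minimum angle with z is arccos(7/√56) ≈ 20.7°.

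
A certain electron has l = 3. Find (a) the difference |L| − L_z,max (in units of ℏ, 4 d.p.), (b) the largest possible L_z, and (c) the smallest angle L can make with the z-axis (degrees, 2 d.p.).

|L| − L_z,max = (2√3 − 3)ℏ ≈ 0.4641ℏ.
L_z,max = lℏ = 3ℏ.
cos θ_min = 3/√12, so θ_min ≈ 30.00°.

|L|−L_z,max ≈ 0.4641ℏ; L_z,max = 3ℏ; θ_min ≈ 30.00°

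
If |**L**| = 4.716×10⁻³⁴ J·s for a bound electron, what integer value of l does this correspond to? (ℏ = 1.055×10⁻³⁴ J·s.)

In units of ℏ, |L| ≈ 4.470.
Set l(l+1) = 19.98; the integer solution is l = 4.

l = 4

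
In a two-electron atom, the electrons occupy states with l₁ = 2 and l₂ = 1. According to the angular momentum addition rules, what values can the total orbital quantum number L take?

By the triangle rule, |l₁ − l₂| ≤ L ≤ l₁ + l₂.
L ∈ {1, 2, 3}.

L = 1, 2, 3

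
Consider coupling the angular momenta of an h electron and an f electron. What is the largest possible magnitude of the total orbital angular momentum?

|L_tot|_max = 6√2 ℏ ≈ 8.485ℏ

The total orbital quantum number L ranges from |l₁ − l₂| to l₁ + l₂ in integer steps.
Allowed values: L = 2, 3, 4, 5, 6, 7, 8.
The largest magnitude corresponds to L = 8: |L_tot| = ℏ√(8·9) = 6√2 ℏ.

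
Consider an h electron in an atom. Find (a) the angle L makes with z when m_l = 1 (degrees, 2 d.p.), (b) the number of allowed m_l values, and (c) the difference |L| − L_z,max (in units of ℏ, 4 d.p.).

θ(m_l=1) ≈ 79.48°; 11 values; |L|−L_z,max ≈ 0.4772ℏ

For an h orbital, l = 5.
For m_l = 1: cos θ = 1/√30, θ ≈ 79.48°.
There are 2l+1 = 11 values of m_l.
|L| − L_z,max = (√30 − 5)ℏ ≈ 0.4772ℏ.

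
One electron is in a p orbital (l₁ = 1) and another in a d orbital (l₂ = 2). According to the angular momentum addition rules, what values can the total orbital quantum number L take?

L = 1, 2, 3

L runs from |1 − 2| = 1 to 1 + 2 = 3.
Allowed values: L = 1, 2, 3.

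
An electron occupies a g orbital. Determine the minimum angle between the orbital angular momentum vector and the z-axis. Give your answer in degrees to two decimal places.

A g state has l = 4.
|L| = ℏ√(l(l+1)) = 2√5 ℏ.
The smallest angle corresponds to the largest L_z, i.e. m_l = l = 4, giving L_z = 4ℏ.
cos θ_min = 4/√20, so θ_min ≈ 26.57°.

θ_min ≈ 26.57°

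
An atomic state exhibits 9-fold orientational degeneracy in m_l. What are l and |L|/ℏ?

l = 4, |L| = 2√5 ℏ ≈ 4.472ℏ

Since there are 2l+1 = 9 values of m_l, l = 4.
|L| = ℏ√(l(l+1)) = ℏ√(4·5) = 2√5 ℏ.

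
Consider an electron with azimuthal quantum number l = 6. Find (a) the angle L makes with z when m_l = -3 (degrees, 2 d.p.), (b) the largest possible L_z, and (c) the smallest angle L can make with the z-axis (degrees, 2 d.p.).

For m_l = -3: cos θ = -3/√42, θ ≈ 117.58°.
L_z,max = lℏ = 6ℏ.
cos θ_min = 6/√42, so θ_min ≈ 22.21°.

θ(m_l=-3) ≈ 117.58°; L_z,max = 6ℏ; θ_min ≈ 22.21°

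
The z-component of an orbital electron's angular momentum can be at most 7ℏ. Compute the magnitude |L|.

|L| = 2√14 ℏ ≈ 7.483ℏ

Since max m_l = l, l = 7.
Then |L| = ℏ√(7·8) = 2√14 ℏ.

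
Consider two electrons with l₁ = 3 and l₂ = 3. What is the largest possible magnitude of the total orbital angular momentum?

|L_tot|_max = √42 ℏ ≈ 6.481ℏ

Angular momentum addition gives L = |l₁ − l₂|, …, l₁ + l₂.
L ∈ {0, 1, 2, 3, 4, 5, 6}.
The largest magnitude corresponds to L = 6: |L_tot| = ℏ√(6·7) = √42 ℏ.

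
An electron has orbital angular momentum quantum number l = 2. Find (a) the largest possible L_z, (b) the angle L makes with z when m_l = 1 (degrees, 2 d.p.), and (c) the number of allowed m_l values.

L_z,max = lℏ = 2ℏ.
For m_l = 1: cos θ = 1/√6, θ ≈ 65.91°.
There are 2l+1 = 5 values of m_l.

L_z,max = 2ℏ; θ(m_l=1) ≈ 65.91°; 5 values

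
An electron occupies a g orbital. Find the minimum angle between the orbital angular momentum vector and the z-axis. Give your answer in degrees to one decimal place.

θ_min ≈ 26.6°

A g state has l = 4.
|L| = √(l(l+1)) ℏ = 2√5 ℏ.
The smallest angle corresponds to the largest L_z, i.e. m_l = l = 4, giving L_z = 4ℏ.
cos θ_min = 4/√20, so θ_min ≈ 26.6°.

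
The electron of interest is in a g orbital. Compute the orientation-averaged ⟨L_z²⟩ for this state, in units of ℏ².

G corresponds to l = 4.
The allowed m_l values are -4, -3, -2, -1, 0, 1, 2, 3, 4.
⟨L_z²⟩ = ℏ²·(Σ m_l²)/(2l+1) = ℏ²·60/9 = 6.667ℏ².

⟨L_z²⟩ = 6.667 ℏ²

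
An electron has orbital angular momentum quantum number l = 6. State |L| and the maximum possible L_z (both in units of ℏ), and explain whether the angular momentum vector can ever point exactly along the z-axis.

No: L_z,max = 6ℏ < |L| = √42 ℏ ≈ 6.481ℏ

|L| = √42 ℏ ≈ 6.4807ℏ, while L_z,max = lℏ = 6ℏ.
Since |L| > L_z,max, the vector can never point exactly along z; the closest it comes is θ_min = arccos(6/√42) ≈ 22.2°.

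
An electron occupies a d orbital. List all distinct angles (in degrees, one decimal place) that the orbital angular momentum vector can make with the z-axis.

The letter d corresponds to l = 2.
|L| = ℏ√(l(l+1)) = √6 ℏ.
cos θ = m_l/√6 for each m_l ∈ {-2, -1, 0, 1, 2}.

θ ∈ {35.3°, 65.9°, 90.0°, 114.1°, 144.7°}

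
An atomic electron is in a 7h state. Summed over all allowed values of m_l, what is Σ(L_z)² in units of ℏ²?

For 7h, l = 5.
The allowed m_l values are -5, -4, -3, -2, -1, 0, 1, 2, 3, 4, 5.
Σ m_l² = l(l+1)(2l+1)/3 = 5·6·11/3 = 110.

Σ(L_z)² = 110 ℏ²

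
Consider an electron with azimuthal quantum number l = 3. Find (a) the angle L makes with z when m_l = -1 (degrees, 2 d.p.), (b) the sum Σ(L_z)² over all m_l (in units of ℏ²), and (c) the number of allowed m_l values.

θ(m_l=-1) ≈ 106.78°; Σ(L_z)² = 28 ℏ²; 7 values

For m_l = -1: cos θ = -1/√12, θ ≈ 106.78°.
Σ m_l² = 28, so Σ(L_z)² = 28 ℏ².
There are 2l+1 = 7 values of m_l.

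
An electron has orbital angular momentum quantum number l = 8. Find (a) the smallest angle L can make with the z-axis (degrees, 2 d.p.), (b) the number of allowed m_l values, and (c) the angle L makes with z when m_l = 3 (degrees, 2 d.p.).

θ_min ≈ 19.47°; 17 values; θ(m_l=3) ≈ 69.30°

cos θ_min = 8/√72, so θ_min ≈ 19.47°.
There are 2l+1 = 17 values of m_l.
For m_l = 3: cos θ = 3/√72, θ ≈ 69.30°.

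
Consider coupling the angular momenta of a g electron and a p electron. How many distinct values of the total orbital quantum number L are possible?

3

L runs from |4 − 1| = 3 to 4 + 1 = 5.
L ∈ {3, 4, 5}.
That is 3 values.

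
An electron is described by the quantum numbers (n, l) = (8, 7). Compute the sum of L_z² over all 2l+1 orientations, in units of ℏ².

Σ(L_z)² = 280 ℏ²

m_l runs from −7 to 7, i.e. {-7, -6, -5, -4, -3, -2, -1, 0, 1, 2, 3, 4, 5, 6, 7}.
Summing m² from −7 to 7: Σ m_l² = 280.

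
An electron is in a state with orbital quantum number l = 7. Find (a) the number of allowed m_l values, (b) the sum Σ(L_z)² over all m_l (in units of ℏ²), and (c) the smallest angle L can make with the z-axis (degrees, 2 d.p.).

15 values; Σ(L_z)² = 280 ℏ²; θ_min ≈ 20.70°

There are 2l+1 = 15 values of m_l.
Σ m_l² = 280, so Σ(L_z)² = 280 ℏ².
cos θ_min = 7/√56, so θ_min ≈ 20.70°.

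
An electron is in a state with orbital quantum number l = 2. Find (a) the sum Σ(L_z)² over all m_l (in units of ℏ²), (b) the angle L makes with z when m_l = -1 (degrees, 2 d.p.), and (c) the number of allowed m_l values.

Σ(L_z)² = 10 ℏ²; θ(m_l=-1) ≈ 114.09°; 5 values

Σ m_l² = 10, so Σ(L_z)² = 10 ℏ².
For m_l = -1: cos θ = -1/√6, θ ≈ 114.09°.
There are 2l+1 = 5 values of m_l.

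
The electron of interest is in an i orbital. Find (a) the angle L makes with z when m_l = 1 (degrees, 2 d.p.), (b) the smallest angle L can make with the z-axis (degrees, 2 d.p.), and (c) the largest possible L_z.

θ(m_l=1) ≈ 81.12°; θ_min ≈ 22.21°; L_z,max = 6ℏ

The letter i corresponds to l = 6.
For m_l = 1: cos θ = 1/√42, θ ≈ 81.12°.
cos θ_min = 6/√42, so θ_min ≈ 22.21°.
L_z,max = lℏ = 6ℏ.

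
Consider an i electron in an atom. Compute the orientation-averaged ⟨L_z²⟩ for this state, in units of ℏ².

An i state has l = 6.
The allowed m_l values are -6, -5, -4, -3, -2, -1, 0, 1, 2, 3, 4, 5, 6.
⟨L_z²⟩ = ℏ²·l(l+1)/3 = 14ℏ².

⟨L_z²⟩ = 14 ℏ²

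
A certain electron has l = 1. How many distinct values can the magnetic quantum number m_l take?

3

The number of m_l values is 2l + 1 = 2·1 + 1 = 3.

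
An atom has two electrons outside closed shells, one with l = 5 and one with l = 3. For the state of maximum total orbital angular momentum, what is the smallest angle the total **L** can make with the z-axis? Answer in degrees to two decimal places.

By the triangle rule, |l₁ − l₂| ≤ L ≤ l₁ + l₂.
Allowed values: L = 2, 3, 4, 5, 6, 7, 8.
The maximum is L = 8, with |L_tot| = ℏ√(8·9) = 6√2 ℏ.
The minimum angle with z is arccos(8/√72) ≈ 19.47°.

θ_min ≈ 19.47°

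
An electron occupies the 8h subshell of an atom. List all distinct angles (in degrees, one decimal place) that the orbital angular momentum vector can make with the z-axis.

For 8h, l = 5.
|L|² = l(l+1)ℏ² = 30ℏ², so |L| = √30 ℏ.
cos θ = m_l/√30 for each m_l ∈ {-5, -4, -3, -2, -1, 0, 1, 2, 3, 4, 5}.

θ ∈ {24.1°, 43.1°, 56.8°, 68.6°, 79.5°, 90.0°, 100.5°, 111.4°, 123.2°, 136.9°, 155.9°}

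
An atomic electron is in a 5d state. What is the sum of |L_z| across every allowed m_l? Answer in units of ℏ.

The 5d subshell has l = 2.
The allowed m_l values are -2, -1, 0, 1, 2.
Σ|m_l| = l(l+1) = 6.

Σ|L_z| = 6 ℏ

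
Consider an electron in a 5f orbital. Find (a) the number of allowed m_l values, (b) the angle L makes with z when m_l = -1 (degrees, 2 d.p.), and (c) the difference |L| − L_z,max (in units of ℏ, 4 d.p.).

7 values; θ(m_l=-1) ≈ 106.78°; |L|−L_z,max ≈ 0.4641ℏ

The 5f subshell has l = 3.
There are 2l+1 = 7 values of m_l.
For m_l = -1: cos θ = -1/√12, θ ≈ 106.78°.
|L| − L_z,max = (2√3 − 3)ℏ ≈ 0.4641ℏ.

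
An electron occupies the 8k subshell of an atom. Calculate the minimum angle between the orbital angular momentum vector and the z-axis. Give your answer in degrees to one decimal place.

θ_min ≈ 20.7°

The 8k subshell has l = 7.
|L| = √(l(l+1)) ℏ = 2√14 ℏ.
The smallest angle corresponds to the largest L_z, i.e. m_l = l = 7, giving L_z = 7ℏ.
cos θ_min = 7/√56, so θ_min ≈ 20.7°.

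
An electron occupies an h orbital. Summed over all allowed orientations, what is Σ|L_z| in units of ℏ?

For an h orbital, l = 5.
m_l runs from −5 to 5, i.e. {-5, -4, -3, -2, -1, 0, 1, 2, 3, 4, 5}.
Σ|m_l| = 2·5(5+1)/2 = 30.

Σ|L_z| = 30 ℏ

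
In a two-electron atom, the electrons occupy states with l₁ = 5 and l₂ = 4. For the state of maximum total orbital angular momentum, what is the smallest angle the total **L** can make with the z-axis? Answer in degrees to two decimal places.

θ_min ≈ 18.43°

By the triangle rule, |l₁ − l₂| ≤ L ≤ l₁ + l₂.
So L can be 1, 2, 3, 4, 5, 6, 7, 8, 9.
The maximum is L = 9, with |L_tot| = ℏ√(9·10) = 3√10 ℏ.
The minimum angle with z is arccos(9/√90) ≈ 18.43°.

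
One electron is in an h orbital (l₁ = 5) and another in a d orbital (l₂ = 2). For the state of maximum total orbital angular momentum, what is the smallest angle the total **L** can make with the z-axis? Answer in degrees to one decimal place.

By the triangle rule, |l₁ − l₂| ≤ L ≤ l₁ + l₂.
L ∈ {3, 4, 5, 6, 7}.
The maximum is L = 7, with |L_tot| = ℏ√(7·8) = 2√14 ℏ.
The minimum angle with z is arccos(7/√56) ≈ 20.7°.

θ_min ≈ 20.7°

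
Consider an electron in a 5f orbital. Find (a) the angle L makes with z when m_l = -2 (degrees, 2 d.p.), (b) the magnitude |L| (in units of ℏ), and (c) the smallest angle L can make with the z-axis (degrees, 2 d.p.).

θ(m_l=-2) ≈ 125.26°; |L| = 2√3 ℏ ≈ 3.464ℏ; θ_min ≈ 30.00°

5f means n = 5, l = 3.
For m_l = -2: cos θ = -2/√12, θ ≈ 125.26°.
|L| = ℏ√(3·4) = 2√3 ℏ ≈ 3.464ℏ.
cos θ_min = 3/√12, so θ_min ≈ 30.00°.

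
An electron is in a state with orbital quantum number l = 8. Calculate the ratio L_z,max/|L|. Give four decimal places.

|L| = 6√2 ℏ ≈ 8.4853ℏ, while L_z,max = lℏ = 8ℏ.
L_z,max/|L| = 8/√72 = 0.9428.

L_z,max/|L| = 0.9428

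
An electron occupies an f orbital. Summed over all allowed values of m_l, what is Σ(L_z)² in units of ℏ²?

An f state has l = 3.
The allowed m_l values are -3, -2, -1, 0, 1, 2, 3.
Summing m² from −3 to 3: Σ m_l² = 28.

Σ(L_z)² = 28 ℏ²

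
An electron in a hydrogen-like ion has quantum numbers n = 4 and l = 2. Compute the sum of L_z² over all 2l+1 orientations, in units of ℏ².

Σ(L_z)² = 10 ℏ²

m_l ∈ {-2, -1, 0, 1, 2}.
Summing m² from −2 to 2: Σ m_l² = 10.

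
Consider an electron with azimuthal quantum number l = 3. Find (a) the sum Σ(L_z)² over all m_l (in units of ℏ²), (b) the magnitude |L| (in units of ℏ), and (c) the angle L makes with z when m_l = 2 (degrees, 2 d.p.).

Σ m_l² = 28, so Σ(L_z)² = 28 ℏ².
|L| = ℏ√(3·4) = 2√3 ℏ ≈ 3.464ℏ.
For m_l = 2: cos θ = 2/√12, θ ≈ 54.74°.

Σ(L_z)² = 28 ℏ²; |L| = 2√3 ℏ ≈ 3.464ℏ; θ(m_l=2) ≈ 54.74°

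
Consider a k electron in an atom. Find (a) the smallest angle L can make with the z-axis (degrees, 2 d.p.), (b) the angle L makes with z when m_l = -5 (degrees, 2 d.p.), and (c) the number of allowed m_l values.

θ_min ≈ 20.70°; θ(m_l=-5) ≈ 131.92°; 15 values

A k state has l = 7.
cos θ_min = 7/√56, so θ_min ≈ 20.70°.
For m_l = -5: cos θ = -5/√56, θ ≈ 131.92°.
There are 2l+1 = 15 values of m_l.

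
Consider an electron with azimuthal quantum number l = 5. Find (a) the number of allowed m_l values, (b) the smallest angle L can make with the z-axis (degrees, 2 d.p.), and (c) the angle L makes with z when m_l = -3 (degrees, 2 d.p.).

There are 2l+1 = 11 values of m_l.
cos θ_min = 5/√30, so θ_min ≈ 24.09°.
For m_l = -3: cos θ = -3/√30, θ ≈ 123.21°.

11 values; θ_min ≈ 24.09°; θ(m_l=-3) ≈ 123.21°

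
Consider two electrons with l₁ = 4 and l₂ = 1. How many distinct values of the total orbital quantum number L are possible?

Angular momentum addition gives L = |l₁ − l₂|, …, l₁ + l₂.
Allowed values: L = 3, 4, 5.
That is 3 values.

3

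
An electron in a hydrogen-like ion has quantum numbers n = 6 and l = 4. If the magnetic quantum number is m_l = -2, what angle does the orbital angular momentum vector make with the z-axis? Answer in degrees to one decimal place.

|L|² = l(l+1)ℏ² = 20ℏ², so |L| = 2√5 ℏ.
L_z = m_l ℏ = −2ℏ.
cos θ = L_z/|L| = -2/√20, so θ ≈ 116.6°.

θ ≈ 116.6°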